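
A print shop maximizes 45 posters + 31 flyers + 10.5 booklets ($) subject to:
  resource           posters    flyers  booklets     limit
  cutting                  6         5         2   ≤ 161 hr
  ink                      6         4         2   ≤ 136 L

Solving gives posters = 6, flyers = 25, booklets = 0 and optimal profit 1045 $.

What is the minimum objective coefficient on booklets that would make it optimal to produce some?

Check each constraint at x*: cutting 161/161 (tight); ink 136/136 (tight).
Dual feasibility on the basic columns requires 6·y_cutting + 6·y_ink = 45, 5·y_cutting + 4·y_ink = 31.
→ y_cutting = 1 and y_ink = 6.5.
booklets enters the basis when its profit ≥ yᵀa₃ = 1·2 + 6.5·2 = 15.

15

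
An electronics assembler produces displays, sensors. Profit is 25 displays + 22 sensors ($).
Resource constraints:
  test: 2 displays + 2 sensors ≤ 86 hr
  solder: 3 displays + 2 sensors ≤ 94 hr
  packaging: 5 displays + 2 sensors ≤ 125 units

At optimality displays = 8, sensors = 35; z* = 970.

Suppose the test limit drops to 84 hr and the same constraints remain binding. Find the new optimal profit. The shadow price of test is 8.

Δb = -2, so new z* = 970 + (8)·(-2) = 970 − 16 = 954.

954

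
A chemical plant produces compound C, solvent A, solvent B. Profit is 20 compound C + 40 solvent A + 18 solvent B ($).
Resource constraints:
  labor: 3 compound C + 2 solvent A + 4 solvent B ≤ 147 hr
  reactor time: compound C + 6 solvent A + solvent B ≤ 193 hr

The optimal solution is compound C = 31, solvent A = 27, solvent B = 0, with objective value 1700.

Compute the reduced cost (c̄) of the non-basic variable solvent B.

-7

Check each constraint at x*: labor 147/147 (tight); reactor time 193/193 (tight).
From A_Bᵀ y = c: 3·y_labor + 1·y_reactor time = 20; 2·y_labor + 6·y_reactor time = 40.
This yields shadow prices y_labor = 5, y_reactor time = 5.
Reduced cost of solvent B: c₃ − yᵀa₃ = 18 − (5·4 + 5·1) = 18 − 25 = -7.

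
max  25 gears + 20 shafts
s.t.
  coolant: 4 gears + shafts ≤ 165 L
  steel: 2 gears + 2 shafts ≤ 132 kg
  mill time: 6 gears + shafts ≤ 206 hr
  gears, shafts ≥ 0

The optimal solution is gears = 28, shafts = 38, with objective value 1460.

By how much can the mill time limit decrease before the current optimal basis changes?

140

Binding constraints: steel, mill time. The basis is B = [[2,2],[6,1]] with det -10.
Per unit decrease in mill time, x* moves by d = (-0.2, 0.2).
The basis stays optimal until gears reaches 0; allowable decrease = 140 hr.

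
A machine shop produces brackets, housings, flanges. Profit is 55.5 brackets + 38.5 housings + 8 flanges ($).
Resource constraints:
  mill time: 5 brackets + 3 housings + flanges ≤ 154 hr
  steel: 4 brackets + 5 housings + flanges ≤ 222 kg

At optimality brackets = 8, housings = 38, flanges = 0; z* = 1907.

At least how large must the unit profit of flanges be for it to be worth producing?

At the optimum: mill time uses 154 of 154 (binding); steel uses 222 of 222 (binding).
Dual feasibility on the basic columns requires 5·y_mill time + 4·y_steel = 55.5, 3·y_mill time + 5·y_steel = 38.5.
Solving: y_mill time = 9.5, y_steel = 2.
flanges enters the basis when its profit ≥ yᵀa₃ = 9.5·1 + 2·1 = 11.5.

11.5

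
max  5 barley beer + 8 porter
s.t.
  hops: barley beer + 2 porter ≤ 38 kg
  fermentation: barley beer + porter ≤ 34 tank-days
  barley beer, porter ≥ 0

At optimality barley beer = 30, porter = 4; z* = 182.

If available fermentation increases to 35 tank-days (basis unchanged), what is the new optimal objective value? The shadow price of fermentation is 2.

184

Δb = 1, so new z* = 182 + (2)·(1) = 182 + 2 = 184.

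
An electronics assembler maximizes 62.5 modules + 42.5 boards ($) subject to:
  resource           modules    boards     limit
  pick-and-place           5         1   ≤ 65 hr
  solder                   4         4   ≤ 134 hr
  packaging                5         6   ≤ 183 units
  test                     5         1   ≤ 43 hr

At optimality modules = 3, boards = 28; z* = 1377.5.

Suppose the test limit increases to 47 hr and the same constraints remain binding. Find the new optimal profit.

1403.5

Check each constraint at x*: pick-and-place 43/65 (slack 22); solder 124/134 (slack 10); packaging 183/183 (tight); test 43/43 (tight).
By complementary slackness, y = 0 for the non-binding constraints.
From A_Bᵀ y = c: 5·y_packaging + 5·y_test = 62.5; 6·y_packaging + 1·y_test = 42.5.
This yields shadow prices y_packaging = 6, y_test = 6.5.
Δz = y_test·Δb = 6.5 × (4) = 26, so new z* = 1377.5 + 26 = 1403.5.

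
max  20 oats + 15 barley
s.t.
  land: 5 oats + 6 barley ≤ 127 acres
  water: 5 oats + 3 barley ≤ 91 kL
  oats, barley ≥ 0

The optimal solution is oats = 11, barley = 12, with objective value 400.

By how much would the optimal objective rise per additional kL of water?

3

Both land and water are binding at x*.
From A_Bᵀ y = c: 5·y_land + 5·y_water = 20; 6·y_land + 3·y_water = 15.
Solving: y_land = 1, y_water = 3.
Shadow price of water = 3.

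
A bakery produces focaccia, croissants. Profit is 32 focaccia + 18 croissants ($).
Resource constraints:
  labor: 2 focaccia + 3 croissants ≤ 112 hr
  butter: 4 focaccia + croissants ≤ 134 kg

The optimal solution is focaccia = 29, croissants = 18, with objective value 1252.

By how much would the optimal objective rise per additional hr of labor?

4

Both labor and butter are binding at x*.
Dual feasibility on the basic columns requires 2·y_labor + 4·y_butter = 32, 3·y_labor + 1·y_butter = 18.
→ y_labor = 4 and y_butter = 6.
Shadow price of labor = 4.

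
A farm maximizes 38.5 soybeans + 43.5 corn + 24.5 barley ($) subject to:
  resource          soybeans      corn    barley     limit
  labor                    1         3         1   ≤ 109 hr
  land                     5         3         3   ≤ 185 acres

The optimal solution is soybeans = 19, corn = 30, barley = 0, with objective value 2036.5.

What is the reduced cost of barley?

-2

At the optimum: labor uses 109 of 109 (binding); land uses 185 of 185 (binding).
The binding rows give the dual system: 1·y_labor + 5·y_land = 38.5 and 3·y_labor + 3·y_land = 43.5.
→ y_labor = 8.5 and y_land = 6.
Reduced cost of barley: c₃ − yᵀa₃ = 24.5 − (8.5·1 + 6·3) = 24.5 − 26.5 = -2.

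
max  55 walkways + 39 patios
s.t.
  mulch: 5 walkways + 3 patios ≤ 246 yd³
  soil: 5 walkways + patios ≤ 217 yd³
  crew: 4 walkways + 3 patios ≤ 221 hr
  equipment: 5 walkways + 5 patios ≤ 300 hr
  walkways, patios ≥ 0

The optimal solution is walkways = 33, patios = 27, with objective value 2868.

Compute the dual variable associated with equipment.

3

Check each constraint at x*: mulch 246/246 (tight); soil 192/217 (slack 25); crew 213/221 (slack 8); equipment 300/300 (tight).
Slack constraints have shadow price 0 (complementary slackness).
Dual feasibility on the basic columns requires 5·y_mulch + 5·y_equipment = 55, 3·y_mulch + 5·y_equipment = 39.
Solving: y_mulch = 8, y_equipment = 3.
Shadow price of equipment = 3.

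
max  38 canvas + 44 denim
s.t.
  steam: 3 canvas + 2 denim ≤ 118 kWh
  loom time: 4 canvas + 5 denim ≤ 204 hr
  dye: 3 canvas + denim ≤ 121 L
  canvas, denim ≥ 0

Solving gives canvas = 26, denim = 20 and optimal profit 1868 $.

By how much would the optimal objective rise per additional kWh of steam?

Binding: steam and loom time. Non-binding: dye (23 unused).
Slack constraints have shadow price 0 (complementary slackness).
From A_Bᵀ y = c: 3·y_steam + 4·y_loom time = 38; 2·y_steam + 5·y_loom time = 44.
Solving: y_steam = 2, y_loom time = 8.
Shadow price of steam = 2.

2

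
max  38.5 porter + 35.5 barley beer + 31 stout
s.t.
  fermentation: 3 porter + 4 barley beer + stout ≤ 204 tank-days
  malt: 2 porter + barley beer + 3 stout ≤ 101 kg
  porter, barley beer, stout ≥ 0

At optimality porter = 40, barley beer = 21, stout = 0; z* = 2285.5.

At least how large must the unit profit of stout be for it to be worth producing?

Both fermentation and malt are binding at x*.
From A_Bᵀ y = c: 3·y_fermentation + 2·y_malt = 38.5; 4·y_fermentation + 1·y_malt = 35.5.
Solving: y_fermentation = 6.5, y_malt = 9.5.
stout enters the basis when its profit ≥ yᵀa₃ = 6.5·1 + 9.5·3 = 35.

35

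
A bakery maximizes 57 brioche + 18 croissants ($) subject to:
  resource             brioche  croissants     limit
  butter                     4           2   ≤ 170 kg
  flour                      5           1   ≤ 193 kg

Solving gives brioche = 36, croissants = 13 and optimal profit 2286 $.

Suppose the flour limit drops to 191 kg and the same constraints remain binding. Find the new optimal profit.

Check each constraint at x*: butter 170/170 (tight); flour 193/193 (tight).
From A_Bᵀ y = c: 4·y_butter + 5·y_flour = 57; 2·y_butter + 1·y_flour = 18.
→ y_butter = 5.5 and y_flour = 7.
Δz = y_flour·Δb = 7 × (-2) = -14, so new z* = 2286 − 14 = 2272.

2272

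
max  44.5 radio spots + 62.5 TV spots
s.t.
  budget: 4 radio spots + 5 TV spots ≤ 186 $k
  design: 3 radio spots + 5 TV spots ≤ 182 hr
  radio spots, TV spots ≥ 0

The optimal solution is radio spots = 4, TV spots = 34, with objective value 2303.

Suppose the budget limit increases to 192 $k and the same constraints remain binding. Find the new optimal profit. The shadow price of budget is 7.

2345

Δb = 6, so new z* = 2303 + (7)·(6) = 2303 + 42 = 2345.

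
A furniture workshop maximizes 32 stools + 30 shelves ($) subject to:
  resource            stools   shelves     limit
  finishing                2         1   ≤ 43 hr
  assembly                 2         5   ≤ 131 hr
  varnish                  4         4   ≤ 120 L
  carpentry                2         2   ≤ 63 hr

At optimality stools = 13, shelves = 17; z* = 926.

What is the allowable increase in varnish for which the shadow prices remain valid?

6

Binding constraints: finishing, varnish. The basis is B = [[2,1],[4,4]] with det 4.
Per unit increase in varnish, x* moves by d = (-0.25, 0.5).
The basis stays optimal until carpentry becomes binding; allowable increase = 6 L.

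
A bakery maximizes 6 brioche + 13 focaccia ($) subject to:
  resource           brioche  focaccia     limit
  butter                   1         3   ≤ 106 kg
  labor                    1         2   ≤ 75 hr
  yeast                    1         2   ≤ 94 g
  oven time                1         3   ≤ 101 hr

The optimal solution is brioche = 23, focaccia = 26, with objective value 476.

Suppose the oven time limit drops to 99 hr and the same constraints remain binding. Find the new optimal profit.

Binding: labor and oven time. Non-binding: butter (5 unused), yeast (19 unused).
Since butter, yeast are not tight, their duals are 0.
From A_Bᵀ y = c: 1·y_labor + 1·y_oven time = 6; 2·y_labor + 3·y_oven time = 13.
This yields shadow prices y_labor = 5, y_oven time = 1.
Δz = y_oven time·Δb = 1 × (-2) = -2, so new z* = 476 − 2 = 474.

474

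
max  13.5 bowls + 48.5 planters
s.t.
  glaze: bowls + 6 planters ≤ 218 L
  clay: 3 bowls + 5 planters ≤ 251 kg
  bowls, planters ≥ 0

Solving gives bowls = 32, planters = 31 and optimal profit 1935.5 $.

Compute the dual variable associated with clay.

2.5

Both glaze and clay are binding at x*.
From A_Bᵀ y = c: 1·y_glaze + 3·y_clay = 13.5; 6·y_glaze + 5·y_clay = 48.5.
This yields shadow prices y_glaze = 6, y_clay = 2.5.
Shadow price of clay = 2.5.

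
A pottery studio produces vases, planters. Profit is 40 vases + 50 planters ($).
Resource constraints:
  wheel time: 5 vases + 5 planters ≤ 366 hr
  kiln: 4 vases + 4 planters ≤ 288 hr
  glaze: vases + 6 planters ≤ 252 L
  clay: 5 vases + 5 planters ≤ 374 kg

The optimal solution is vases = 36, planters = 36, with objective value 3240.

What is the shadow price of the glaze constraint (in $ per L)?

Check each constraint at x*: wheel time 360/366 (slack 6); kiln 288/288 (tight); glaze 252/252 (tight); clay 360/374 (slack 14).
By complementary slackness, y = 0 for the non-binding constraints.
The binding rows give the dual system: 4·y_kiln + 1·y_glaze = 40 and 4·y_kiln + 6·y_glaze = 50.
Solving: y_kiln = 9.5, y_glaze = 2.
Shadow price of glaze = 2.

2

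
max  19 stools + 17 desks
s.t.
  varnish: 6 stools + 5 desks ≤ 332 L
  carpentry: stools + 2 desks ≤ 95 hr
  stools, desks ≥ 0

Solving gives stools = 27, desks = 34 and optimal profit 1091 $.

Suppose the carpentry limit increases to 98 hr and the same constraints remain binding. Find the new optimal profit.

At the optimum: varnish uses 332 of 332 (binding); carpentry uses 95 of 95 (binding).
The binding rows give the dual system: 6·y_varnish + 1·y_carpentry = 19 and 5·y_varnish + 2·y_carpentry = 17.
This yields shadow prices y_varnish = 3, y_carpentry = 1.
Δz = y_carpentry·Δb = 1 × (3) = 3, so new z* = 1091 + 3 = 1094.

1094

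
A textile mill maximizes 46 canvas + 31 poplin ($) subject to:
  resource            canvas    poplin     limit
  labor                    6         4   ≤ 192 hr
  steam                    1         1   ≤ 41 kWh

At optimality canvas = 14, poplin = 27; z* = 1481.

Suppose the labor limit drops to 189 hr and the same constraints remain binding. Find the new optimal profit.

At the optimum: labor uses 192 of 192 (binding); steam uses 41 of 41 (binding).
Dual feasibility on the basic columns requires 6·y_labor + 1·y_steam = 46, 4·y_labor + 1·y_steam = 31.
Solving: y_labor = 7.5, y_steam = 1.
Δz = y_labor·Δb = 7.5 × (-3) = -22.5, so new z* = 1481 − 22.5 = 1458.5.

1458.5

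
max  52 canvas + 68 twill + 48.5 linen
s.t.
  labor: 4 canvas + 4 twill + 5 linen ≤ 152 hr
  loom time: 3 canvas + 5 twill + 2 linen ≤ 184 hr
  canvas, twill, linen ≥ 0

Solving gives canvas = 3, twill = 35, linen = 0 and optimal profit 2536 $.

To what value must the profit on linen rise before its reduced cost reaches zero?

At the optimum: labor uses 152 of 152 (binding); loom time uses 184 of 184 (binding).
From A_Bᵀ y = c: 4·y_labor + 3·y_loom time = 52; 4·y_labor + 5·y_loom time = 68.
Solving: y_labor = 7, y_loom time = 8.
linen enters the basis when its profit ≥ yᵀa₃ = 7·5 + 8·2 = 51.

51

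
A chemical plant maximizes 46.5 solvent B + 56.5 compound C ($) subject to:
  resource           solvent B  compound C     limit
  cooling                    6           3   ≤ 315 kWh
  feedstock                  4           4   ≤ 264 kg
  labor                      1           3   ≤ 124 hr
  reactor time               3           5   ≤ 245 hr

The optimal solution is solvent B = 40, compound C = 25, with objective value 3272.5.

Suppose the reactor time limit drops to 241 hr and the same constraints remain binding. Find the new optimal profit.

At the optimum: cooling uses 315 of 315 (binding); feedstock uses 260 of 264 (slack = 4); labor uses 115 of 124 (slack = 9); reactor time uses 245 of 245 (binding).
Since feedstock, labor are not tight, their duals are 0.
Dual feasibility on the basic columns requires 6·y_cooling + 3·y_reactor time = 46.5, 3·y_cooling + 5·y_reactor time = 56.5.
Solving: y_cooling = 3, y_reactor time = 9.5.
Δz = y_reactor time·Δb = 9.5 × (-4) = -38, so new z* = 3272.5 − 38 = 3234.5.

3234.5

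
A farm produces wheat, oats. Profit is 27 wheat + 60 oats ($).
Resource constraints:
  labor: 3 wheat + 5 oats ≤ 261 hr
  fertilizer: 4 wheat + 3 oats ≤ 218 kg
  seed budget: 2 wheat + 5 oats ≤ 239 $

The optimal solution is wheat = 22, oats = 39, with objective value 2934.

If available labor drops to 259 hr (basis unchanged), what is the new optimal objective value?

2928

At the optimum: labor uses 261 of 261 (binding); fertilizer uses 205 of 218 (slack = 13); seed budget uses 239 of 239 (binding).
Since fertilizer is not tight, its dual is 0.
From A_Bᵀ y = c: 3·y_labor + 2·y_seed budget = 27; 5·y_labor + 5·y_seed budget = 60.
→ y_labor = 3 and y_seed budget = 9.
Δz = y_labor·Δb = 3 × (-2) = -6, so new z* = 2934 − 6 = 2928.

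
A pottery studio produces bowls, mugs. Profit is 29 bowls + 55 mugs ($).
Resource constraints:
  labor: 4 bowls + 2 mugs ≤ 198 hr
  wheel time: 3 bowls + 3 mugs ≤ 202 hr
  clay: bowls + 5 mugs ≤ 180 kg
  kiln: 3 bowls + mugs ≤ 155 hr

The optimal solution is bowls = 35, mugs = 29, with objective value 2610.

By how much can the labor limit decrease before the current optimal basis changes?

Binding constraints: labor, clay. The basis is B = [[4,2],[1,5]] with det 18.
Per unit decrease in labor, x* moves by d = (-0.2778, 0.0556).
The basis stays optimal until bowls reaches 0; allowable decrease = 126 hr.

126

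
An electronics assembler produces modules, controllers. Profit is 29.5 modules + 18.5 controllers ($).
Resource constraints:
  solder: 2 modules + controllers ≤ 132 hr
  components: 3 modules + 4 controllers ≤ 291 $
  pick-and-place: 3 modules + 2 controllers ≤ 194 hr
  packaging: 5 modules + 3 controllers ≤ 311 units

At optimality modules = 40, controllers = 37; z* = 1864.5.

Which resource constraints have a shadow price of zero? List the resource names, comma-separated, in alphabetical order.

components, solder

solder: 117/132 (slack 15)
components: 268/291 (slack 23)
pick-and-place: 194/194 (binding)
packaging: 311/311 (binding)
By complementary slackness, a constraint with positive slack has shadow price 0 → components, solder.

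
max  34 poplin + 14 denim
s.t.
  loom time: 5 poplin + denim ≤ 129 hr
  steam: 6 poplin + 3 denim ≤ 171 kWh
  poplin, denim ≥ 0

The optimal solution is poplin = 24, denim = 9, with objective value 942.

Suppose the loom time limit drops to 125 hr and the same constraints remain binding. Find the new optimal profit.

Check each constraint at x*: loom time 129/129 (tight); steam 171/171 (tight).
From A_Bᵀ y = c: 5·y_loom time + 6·y_steam = 34; 1·y_loom time + 3·y_steam = 14.
→ y_loom time = 2 and y_steam = 4.
Δz = y_loom time·Δb = 2 × (-4) = -8, so new z* = 942 − 8 = 934.

934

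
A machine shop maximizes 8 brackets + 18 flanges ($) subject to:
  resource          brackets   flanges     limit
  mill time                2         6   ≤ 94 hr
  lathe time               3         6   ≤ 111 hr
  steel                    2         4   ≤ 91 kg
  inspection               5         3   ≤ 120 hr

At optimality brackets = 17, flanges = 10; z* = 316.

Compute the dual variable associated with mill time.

1

Binding: mill time and lathe time. Non-binding: steel (17 unused), inspection (5 unused).
Since steel, inspection are not tight, their duals are 0.
From A_Bᵀ y = c: 2·y_mill time + 3·y_lathe time = 8; 6·y_mill time + 6·y_lathe time = 18.
This yields shadow prices y_mill time = 1, y_lathe time = 2.
Shadow price of mill time = 1.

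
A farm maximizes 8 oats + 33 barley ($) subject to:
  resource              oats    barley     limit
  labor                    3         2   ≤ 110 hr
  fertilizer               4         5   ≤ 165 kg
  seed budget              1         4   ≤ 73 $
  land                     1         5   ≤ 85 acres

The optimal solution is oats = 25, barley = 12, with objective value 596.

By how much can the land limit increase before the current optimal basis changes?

Binding constraints: seed budget, land. The basis is B = [[1,4],[1,5]] with det 1.
Per unit increase in land, x* moves by d = (-4, 1).
The basis stays optimal until oats reaches 0; allowable increase = 6.25 acres.

6.25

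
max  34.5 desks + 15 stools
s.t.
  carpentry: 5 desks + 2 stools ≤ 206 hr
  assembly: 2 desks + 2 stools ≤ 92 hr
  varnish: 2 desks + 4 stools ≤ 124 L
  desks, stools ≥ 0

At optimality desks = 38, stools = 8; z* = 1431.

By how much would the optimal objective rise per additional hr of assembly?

1

Binding: carpentry and assembly. Non-binding: varnish (16 unused).
By complementary slackness, y = 0 for the non-binding constraint.
From A_Bᵀ y = c: 5·y_carpentry + 2·y_assembly = 34.5; 2·y_carpentry + 2·y_assembly = 15.
→ y_carpentry = 6.5 and y_assembly = 1.
Shadow price of assembly = 1.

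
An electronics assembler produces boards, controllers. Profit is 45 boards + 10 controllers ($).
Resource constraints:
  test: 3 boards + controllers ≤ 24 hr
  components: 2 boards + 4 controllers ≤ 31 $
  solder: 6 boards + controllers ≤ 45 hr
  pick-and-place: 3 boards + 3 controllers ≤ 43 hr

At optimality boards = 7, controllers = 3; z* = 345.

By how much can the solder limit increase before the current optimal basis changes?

3

Binding constraints: test, solder. The basis is B = [[3,1],[6,1]] with det -3.
Per unit increase in solder, x* moves by d = (0.3333, -1).
The basis stays optimal until controllers reaches 0; allowable increase = 3 hr.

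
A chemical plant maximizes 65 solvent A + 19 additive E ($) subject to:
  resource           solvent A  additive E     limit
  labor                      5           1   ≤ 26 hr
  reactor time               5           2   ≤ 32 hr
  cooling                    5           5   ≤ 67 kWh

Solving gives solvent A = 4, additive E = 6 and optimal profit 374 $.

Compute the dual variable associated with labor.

7

Binding: labor and reactor time. Non-binding: cooling (17 unused).
Slack constraints have shadow price 0 (complementary slackness).
Dual feasibility on the basic columns requires 5·y_labor + 5·y_reactor time = 65, 1·y_labor + 2·y_reactor time = 19.
Solving: y_labor = 7, y_reactor time = 6.
Shadow price of labor = 7.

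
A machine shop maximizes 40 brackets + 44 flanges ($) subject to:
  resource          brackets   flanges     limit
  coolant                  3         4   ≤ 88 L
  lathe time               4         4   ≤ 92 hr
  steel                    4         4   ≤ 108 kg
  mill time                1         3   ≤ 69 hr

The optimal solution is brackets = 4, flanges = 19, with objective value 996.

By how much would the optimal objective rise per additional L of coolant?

4

Check each constraint at x*: coolant 88/88 (tight); lathe time 92/92 (tight); steel 92/108 (slack 16); mill time 61/69 (slack 8).
Slack constraints have shadow price 0 (complementary slackness).
From A_Bᵀ y = c: 3·y_coolant + 4·y_lathe time = 40; 4·y_coolant + 4·y_lathe time = 44.
Solving: y_coolant = 4, y_lathe time = 7.
Shadow price of coolant = 4.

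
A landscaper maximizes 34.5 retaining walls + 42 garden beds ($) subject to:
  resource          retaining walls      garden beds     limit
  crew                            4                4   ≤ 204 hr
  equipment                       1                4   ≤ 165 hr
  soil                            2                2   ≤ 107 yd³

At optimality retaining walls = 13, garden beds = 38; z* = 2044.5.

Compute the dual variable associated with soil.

0

Binding: crew and equipment. Non-binding: soil (5 unused).
Slack constraints have shadow price 0 (complementary slackness).
Dual feasibility on the basic columns requires 4·y_crew + 1·y_equipment = 34.5, 4·y_crew + 4·y_equipment = 42.
Solving: y_crew = 8, y_equipment = 2.5.
Shadow price of soil = 0.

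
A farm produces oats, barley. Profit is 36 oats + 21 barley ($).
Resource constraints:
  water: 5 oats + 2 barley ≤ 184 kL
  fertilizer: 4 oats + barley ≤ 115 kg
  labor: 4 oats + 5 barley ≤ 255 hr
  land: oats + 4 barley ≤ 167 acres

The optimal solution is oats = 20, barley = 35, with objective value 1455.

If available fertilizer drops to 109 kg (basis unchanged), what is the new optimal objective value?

1419

Check each constraint at x*: water 170/184 (slack 14); fertilizer 115/115 (tight); labor 255/255 (tight); land 160/167 (slack 7).
Slack constraints have shadow price 0 (complementary slackness).
The binding rows give the dual system: 4·y_fertilizer + 4·y_labor = 36 and 1·y_fertilizer + 5·y_labor = 21.
This yields shadow prices y_fertilizer = 6, y_labor = 3.
Δz = y_fertilizer·Δb = 6 × (-6) = -36, so new z* = 1455 − 36 = 1419.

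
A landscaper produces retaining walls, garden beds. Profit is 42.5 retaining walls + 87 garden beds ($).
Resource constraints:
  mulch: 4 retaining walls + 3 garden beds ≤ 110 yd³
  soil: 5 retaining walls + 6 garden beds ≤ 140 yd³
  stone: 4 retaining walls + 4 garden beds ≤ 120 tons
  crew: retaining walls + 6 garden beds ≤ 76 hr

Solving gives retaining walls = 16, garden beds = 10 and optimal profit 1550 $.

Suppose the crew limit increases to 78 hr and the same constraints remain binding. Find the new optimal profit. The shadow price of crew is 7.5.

1565

Δb = 2, so new z* = 1550 + (7.5)·(2) = 1550 + 15 = 1565.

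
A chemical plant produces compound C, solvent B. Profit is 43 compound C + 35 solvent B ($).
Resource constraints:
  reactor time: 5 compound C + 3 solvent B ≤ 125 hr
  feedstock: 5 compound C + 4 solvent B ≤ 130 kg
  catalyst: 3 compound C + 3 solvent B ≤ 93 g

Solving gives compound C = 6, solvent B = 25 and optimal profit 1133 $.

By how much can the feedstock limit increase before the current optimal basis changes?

Binding constraints: feedstock, catalyst. The basis is B = [[5,4],[3,3]] with det 3.
Per unit increase in feedstock, x* moves by d = (1, -1).
The basis stays optimal until reactor time becomes binding; allowable increase = 10 kg.

10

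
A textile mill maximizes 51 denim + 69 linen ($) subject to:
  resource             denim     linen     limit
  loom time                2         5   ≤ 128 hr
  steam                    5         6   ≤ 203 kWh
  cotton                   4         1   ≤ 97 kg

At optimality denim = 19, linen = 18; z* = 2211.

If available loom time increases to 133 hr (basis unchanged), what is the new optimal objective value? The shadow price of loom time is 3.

2226

Δb = 5, so new z* = 2211 + (3)·(5) = 2211 + 15 = 2226.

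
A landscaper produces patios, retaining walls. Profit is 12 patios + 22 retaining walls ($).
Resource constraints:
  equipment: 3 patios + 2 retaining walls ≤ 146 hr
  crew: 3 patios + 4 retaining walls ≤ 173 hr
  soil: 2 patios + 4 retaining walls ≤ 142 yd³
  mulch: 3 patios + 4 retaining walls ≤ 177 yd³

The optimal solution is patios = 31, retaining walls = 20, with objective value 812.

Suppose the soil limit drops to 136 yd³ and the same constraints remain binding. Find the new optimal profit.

At the optimum: equipment uses 133 of 146 (slack = 13); crew uses 173 of 173 (binding); soil uses 142 of 142 (binding); mulch uses 173 of 177 (slack = 4).
Since equipment, mulch are not tight, their duals are 0.
The binding rows give the dual system: 3·y_crew + 2·y_soil = 12 and 4·y_crew + 4·y_soil = 22.
Solving: y_crew = 1, y_soil = 4.5.
Δz = y_soil·Δb = 4.5 × (-6) = -27, so new z* = 812 − 27 = 785.

785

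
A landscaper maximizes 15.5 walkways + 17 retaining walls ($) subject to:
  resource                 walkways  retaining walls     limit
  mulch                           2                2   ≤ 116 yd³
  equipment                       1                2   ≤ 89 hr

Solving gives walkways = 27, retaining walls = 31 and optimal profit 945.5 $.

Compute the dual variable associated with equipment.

1.5

Both mulch and equipment are binding at x*.
The binding rows give the dual system: 2·y_mulch + 1·y_equipment = 15.5 and 2·y_mulch + 2·y_equipment = 17.
Solving: y_mulch = 7, y_equipment = 1.5.
Shadow price of equipment = 1.5.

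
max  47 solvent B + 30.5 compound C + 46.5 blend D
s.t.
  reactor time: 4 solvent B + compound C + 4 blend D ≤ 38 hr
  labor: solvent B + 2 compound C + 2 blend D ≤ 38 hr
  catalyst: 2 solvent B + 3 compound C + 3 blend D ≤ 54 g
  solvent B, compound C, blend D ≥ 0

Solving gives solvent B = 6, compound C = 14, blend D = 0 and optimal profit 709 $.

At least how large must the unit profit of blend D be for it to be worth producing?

Binding: reactor time and catalyst. Non-binding: labor (4 unused).
By complementary slackness, y = 0 for the non-binding constraint.
Dual feasibility on the basic columns requires 4·y_reactor time + 2·y_catalyst = 47, 1·y_reactor time + 3·y_catalyst = 30.5.
→ y_reactor time = 8 and y_catalyst = 7.5.
blend D enters the basis when its profit ≥ yᵀa₃ = 8·4 + 7.5·3 = 54.5.

54.5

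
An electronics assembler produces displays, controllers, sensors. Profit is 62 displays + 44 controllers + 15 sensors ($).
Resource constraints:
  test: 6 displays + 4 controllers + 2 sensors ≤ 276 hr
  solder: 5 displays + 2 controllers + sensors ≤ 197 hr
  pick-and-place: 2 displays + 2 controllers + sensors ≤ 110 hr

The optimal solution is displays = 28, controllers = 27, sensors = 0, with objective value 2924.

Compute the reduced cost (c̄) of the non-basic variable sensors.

Check each constraint at x*: test 276/276 (tight); solder 194/197 (slack 3); pick-and-place 110/110 (tight).
Slack constraints have shadow price 0 (complementary slackness).
Dual feasibility on the basic columns requires 6·y_test + 2·y_pick-and-place = 62, 4·y_test + 2·y_pick-and-place = 44.
This yields shadow prices y_test = 9, y_pick-and-place = 4.
Reduced cost of sensors: c₃ − yᵀa₃ = 15 − (9·2 + 4·1) = 15 − 22 = -7.

-7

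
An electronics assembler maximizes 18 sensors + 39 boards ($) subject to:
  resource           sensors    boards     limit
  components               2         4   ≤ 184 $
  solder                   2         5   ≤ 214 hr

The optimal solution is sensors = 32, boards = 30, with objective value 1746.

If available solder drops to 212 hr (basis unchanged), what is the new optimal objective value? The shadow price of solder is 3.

Δb = -2, so new z* = 1746 + (3)·(-2) = 1746 − 6 = 1740.

1740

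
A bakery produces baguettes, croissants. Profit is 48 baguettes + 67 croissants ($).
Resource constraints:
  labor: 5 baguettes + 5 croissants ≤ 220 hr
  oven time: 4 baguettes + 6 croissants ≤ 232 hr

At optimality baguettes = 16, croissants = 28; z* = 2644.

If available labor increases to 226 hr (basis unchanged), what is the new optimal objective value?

2656

Both labor and oven time are binding at x*.
From A_Bᵀ y = c: 5·y_labor + 4·y_oven time = 48; 5·y_labor + 6·y_oven time = 67.
Solving: y_labor = 2, y_oven time = 9.5.
Δz = y_labor·Δb = 2 × (6) = 12, so new z* = 2644 + 12 = 2656.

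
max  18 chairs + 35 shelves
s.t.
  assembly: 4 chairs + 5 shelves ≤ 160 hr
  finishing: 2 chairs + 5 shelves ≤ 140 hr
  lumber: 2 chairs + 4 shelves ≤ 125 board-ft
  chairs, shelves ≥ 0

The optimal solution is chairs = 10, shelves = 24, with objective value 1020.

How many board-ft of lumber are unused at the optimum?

lumber used = 2·10 + 4·24 = 116; slack = 125 − 116 = 9.

9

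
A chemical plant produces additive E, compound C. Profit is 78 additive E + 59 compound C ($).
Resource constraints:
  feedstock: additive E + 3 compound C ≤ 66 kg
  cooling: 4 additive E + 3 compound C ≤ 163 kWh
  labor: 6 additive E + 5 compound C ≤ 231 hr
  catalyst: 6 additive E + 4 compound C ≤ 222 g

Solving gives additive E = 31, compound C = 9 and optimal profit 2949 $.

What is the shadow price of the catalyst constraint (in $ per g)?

6

Check each constraint at x*: feedstock 58/66 (slack 8); cooling 151/163 (slack 12); labor 231/231 (tight); catalyst 222/222 (tight).
Slack constraints have shadow price 0 (complementary slackness).
The binding rows give the dual system: 6·y_labor + 6·y_catalyst = 78 and 5·y_labor + 4·y_catalyst = 59.
Solving: y_labor = 7, y_catalyst = 6.
Shadow price of catalyst = 6.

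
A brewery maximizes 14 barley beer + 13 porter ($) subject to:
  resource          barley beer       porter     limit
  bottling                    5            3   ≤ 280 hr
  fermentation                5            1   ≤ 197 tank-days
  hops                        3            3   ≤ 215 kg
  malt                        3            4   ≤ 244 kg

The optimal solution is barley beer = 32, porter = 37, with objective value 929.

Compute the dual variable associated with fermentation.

1

At the optimum: bottling uses 271 of 280 (slack = 9); fermentation uses 197 of 197 (binding); hops uses 207 of 215 (slack = 8); malt uses 244 of 244 (binding).
Slack constraints have shadow price 0 (complementary slackness).
The binding rows give the dual system: 5·y_fermentation + 3·y_malt = 14 and 1·y_fermentation + 4·y_malt = 13.
This yields shadow prices y_fermentation = 1, y_malt = 3.
Shadow price of fermentation = 1.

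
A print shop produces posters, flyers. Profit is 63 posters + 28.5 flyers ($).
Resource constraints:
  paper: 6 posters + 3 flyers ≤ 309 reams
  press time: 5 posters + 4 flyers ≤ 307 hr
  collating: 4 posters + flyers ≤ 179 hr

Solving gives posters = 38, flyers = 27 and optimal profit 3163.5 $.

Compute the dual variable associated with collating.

3

Binding: paper and collating. Non-binding: press time (9 unused).
Since press time is not tight, its dual is 0.
Dual feasibility on the basic columns requires 6·y_paper + 4·y_collating = 63, 3·y_paper + 1·y_collating = 28.5.
Solving: y_paper = 8.5, y_collating = 3.
Shadow price of collating = 3.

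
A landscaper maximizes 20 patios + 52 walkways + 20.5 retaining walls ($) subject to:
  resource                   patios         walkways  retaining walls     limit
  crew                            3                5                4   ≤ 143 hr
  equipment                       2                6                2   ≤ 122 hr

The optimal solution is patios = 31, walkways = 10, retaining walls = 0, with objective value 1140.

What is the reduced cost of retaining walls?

-1.5

At the optimum: crew uses 143 of 143 (binding); equipment uses 122 of 122 (binding).
From A_Bᵀ y = c: 3·y_crew + 2·y_equipment = 20; 5·y_crew + 6·y_equipment = 52.
Solving: y_crew = 2, y_equipment = 7.
Reduced cost of retaining walls: c₃ − yᵀa₃ = 20.5 − (2·4 + 7·2) = 20.5 − 22 = -1.5.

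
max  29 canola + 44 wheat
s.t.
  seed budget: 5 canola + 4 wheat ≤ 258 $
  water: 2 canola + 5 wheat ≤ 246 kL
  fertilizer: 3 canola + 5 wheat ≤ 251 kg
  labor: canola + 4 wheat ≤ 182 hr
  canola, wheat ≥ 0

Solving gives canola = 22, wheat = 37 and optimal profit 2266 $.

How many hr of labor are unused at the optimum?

labor used = 1·22 + 4·37 = 170; slack = 182 − 170 = 12.

12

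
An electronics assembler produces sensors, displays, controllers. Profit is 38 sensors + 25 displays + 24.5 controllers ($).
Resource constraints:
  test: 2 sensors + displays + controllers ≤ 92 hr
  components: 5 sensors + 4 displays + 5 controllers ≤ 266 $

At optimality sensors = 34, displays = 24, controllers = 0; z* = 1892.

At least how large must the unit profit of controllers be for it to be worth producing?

At the optimum: test uses 92 of 92 (binding); components uses 266 of 266 (binding).
Dual feasibility on the basic columns requires 2·y_test + 5·y_components = 38, 1·y_test + 4·y_components = 25.
→ y_test = 9 and y_components = 4.
controllers enters the basis when its profit ≥ yᵀa₃ = 9·1 + 4·5 = 29.

29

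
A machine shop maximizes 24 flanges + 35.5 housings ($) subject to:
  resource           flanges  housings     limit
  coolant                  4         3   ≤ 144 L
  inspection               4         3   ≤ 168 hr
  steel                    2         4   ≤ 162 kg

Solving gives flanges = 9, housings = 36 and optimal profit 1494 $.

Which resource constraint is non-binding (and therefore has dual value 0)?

coolant: 144/144 (binding)
inspection: 144/168 (slack 24)
steel: 162/162 (binding)
By complementary slackness, a constraint with positive slack has shadow price 0 → inspection.

inspection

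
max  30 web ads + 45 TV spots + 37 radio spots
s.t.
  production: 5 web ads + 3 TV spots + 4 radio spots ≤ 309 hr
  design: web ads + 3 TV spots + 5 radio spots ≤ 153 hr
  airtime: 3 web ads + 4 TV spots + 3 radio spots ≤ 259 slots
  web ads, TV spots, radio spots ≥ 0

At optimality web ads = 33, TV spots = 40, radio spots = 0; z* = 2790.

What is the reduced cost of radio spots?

-5

Binding: design and airtime. Non-binding: production (24 unused).
By complementary slackness, y = 0 for the non-binding constraint.
From A_Bᵀ y = c: 1·y_design + 3·y_airtime = 30; 3·y_design + 4·y_airtime = 45.
→ y_design = 3 and y_airtime = 9.
Reduced cost of radio spots: c₃ − yᵀa₃ = 37 − (3·5 + 9·3) = 37 − 42 = -5.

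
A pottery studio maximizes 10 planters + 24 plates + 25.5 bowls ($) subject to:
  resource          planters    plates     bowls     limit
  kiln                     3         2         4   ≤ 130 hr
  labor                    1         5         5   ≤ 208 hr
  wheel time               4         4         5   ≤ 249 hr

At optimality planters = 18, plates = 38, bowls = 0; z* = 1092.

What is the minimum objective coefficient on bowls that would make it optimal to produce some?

Check each constraint at x*: kiln 130/130 (tight); labor 208/208 (tight); wheel time 224/249 (slack 25).
By complementary slackness, y = 0 for the non-binding constraint.
The binding rows give the dual system: 3·y_kiln + 1·y_labor = 10 and 2·y_kiln + 5·y_labor = 24.
This yields shadow prices y_kiln = 2, y_labor = 4.
bowls enters the basis when its profit ≥ yᵀa₃ = 2·4 + 4·5 = 28.

28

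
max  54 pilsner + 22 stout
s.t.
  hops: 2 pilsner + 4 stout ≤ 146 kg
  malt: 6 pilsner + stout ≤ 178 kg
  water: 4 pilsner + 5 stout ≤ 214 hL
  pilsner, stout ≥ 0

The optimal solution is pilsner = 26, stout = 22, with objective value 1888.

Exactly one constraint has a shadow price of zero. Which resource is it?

hops

hops: 140/146 (slack 6)
malt: 178/178 (binding)
water: 214/214 (binding)
By complementary slackness, a constraint with positive slack has shadow price 0 → hops.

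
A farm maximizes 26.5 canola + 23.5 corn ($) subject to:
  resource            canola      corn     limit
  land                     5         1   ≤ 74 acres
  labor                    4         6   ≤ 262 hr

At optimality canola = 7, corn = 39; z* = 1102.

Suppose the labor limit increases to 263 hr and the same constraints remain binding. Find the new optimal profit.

Both land and labor are binding at x*.
The binding rows give the dual system: 5·y_land + 4·y_labor = 26.5 and 1·y_land + 6·y_labor = 23.5.
Solving: y_land = 2.5, y_labor = 3.5.
Δz = y_labor·Δb = 3.5 × (1) = 3.5, so new z* = 1102 + 3.5 = 1105.5.

1105.5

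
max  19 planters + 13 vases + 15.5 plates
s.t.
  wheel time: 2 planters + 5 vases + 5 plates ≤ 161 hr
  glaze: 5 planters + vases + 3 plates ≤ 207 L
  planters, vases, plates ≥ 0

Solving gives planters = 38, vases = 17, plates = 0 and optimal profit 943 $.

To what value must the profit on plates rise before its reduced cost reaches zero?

19

At the optimum: wheel time uses 161 of 161 (binding); glaze uses 207 of 207 (binding).
From A_Bᵀ y = c: 2·y_wheel time + 5·y_glaze = 19; 5·y_wheel time + 1·y_glaze = 13.
→ y_wheel time = 2 and y_glaze = 3.
plates enters the basis when its profit ≥ yᵀa₃ = 2·5 + 3·3 = 19.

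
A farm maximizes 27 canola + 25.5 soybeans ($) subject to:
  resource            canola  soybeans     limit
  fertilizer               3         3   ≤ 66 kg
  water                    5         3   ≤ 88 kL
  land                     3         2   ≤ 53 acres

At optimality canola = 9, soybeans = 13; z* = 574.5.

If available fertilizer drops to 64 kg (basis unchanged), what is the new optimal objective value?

Binding: fertilizer and land. Non-binding: water (4 unused).
Slack constraints have shadow price 0 (complementary slackness).
From A_Bᵀ y = c: 3·y_fertilizer + 3·y_land = 27; 3·y_fertilizer + 2·y_land = 25.5.
This yields shadow prices y_fertilizer = 7.5, y_land = 1.5.
Δz = y_fertilizer·Δb = 7.5 × (-2) = -15, so new z* = 574.5 − 15 = 559.5.

559.5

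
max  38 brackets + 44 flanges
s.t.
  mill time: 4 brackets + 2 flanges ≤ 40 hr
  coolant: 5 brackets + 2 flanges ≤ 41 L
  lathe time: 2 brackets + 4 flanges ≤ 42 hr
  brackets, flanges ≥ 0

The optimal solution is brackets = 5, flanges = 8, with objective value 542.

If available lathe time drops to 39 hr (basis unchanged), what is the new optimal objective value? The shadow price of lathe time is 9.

Δb = -3, so new z* = 542 + (9)·(-3) = 542 − 27 = 515.

515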